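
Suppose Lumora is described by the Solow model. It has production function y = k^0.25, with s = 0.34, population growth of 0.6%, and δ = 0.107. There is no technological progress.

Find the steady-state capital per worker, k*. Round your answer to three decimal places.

In steady state, investment equals break-even investment: s·k^α = (n + δ)·k.
Dividing both sides by k: k^(1−α) = s / (n + δ).
k^0.75 = 0.34 / (0.006 + 0.107) = 0.34 / 0.113 = 3.0088
k* = 3.0088^(1/0.75) ≈ 4.3437

k* ≈ 4.344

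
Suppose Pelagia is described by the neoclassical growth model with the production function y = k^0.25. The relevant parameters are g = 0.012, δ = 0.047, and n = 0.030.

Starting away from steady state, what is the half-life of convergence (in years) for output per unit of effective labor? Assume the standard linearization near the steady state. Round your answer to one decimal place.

Near the steady state the convergence rate is λ = (1 − α)(n + g + δ).
λ = (1 − 0.25) × 0.089 = 0.75 × 0.089 = 0.06675
Half-life = ln 2 / λ = 0.6931 / 0.06675 ≈ 10.38 years

about 10.4 years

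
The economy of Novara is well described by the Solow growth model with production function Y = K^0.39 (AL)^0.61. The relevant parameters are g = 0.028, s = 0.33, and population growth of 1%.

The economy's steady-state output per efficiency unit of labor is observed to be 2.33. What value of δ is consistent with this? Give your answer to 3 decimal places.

At the steady state, Δk = 0, so s·k^α = (n + g + δ)·k.
Since y* = [s/(n + g + δ)]^(α/(1−α)), we have s/(n + g + δ) = (y*)^((1−α)/α) = 2.33^1.5641 = 3.7548.
Therefore n + g + δ = s / 3.7548 = 0.33 / 3.7548 = 0.0879, so δ = 0.0879 − 0.038 = 0.0499.

δ ≈ 0.050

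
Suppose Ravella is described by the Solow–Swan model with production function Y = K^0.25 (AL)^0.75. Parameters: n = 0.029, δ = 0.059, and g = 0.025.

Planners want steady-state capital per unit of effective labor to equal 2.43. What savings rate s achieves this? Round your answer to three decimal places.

In steady state, investment equals break-even investment: s·k^α = (n + g + δ)·k.
So s / (n + g + δ) = (k*)^(1−α) = 2.43^0.75 = 1.9463.
Therefore s = 1.9463 × (n + g + δ) = 1.9463 × 0.113 = 0.2199.

s ≈ 0.220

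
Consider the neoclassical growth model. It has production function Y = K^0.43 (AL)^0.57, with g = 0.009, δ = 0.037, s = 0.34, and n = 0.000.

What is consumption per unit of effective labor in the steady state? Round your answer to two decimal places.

Steady state requires s·f(k) = (n + g + δ)·k, i.e. s·k^α = (n + g + δ)·k.
Rearranging, k^(1−α) = s / (n + g + δ).
k^0.57 = 0.34 / (0.000 + 0.009 + 0.037) = 0.34 / 0.046 = 7.3913
k* = 7.3913^(1/0.57) ≈ 33.4250
y* = (k*)^α = 33.4250^0.43 ≈ 4.5222
c* = (1 − s)·y* = (1 − 0.34) × 4.5222 ≈ 2.9847

c* ≈ 2.98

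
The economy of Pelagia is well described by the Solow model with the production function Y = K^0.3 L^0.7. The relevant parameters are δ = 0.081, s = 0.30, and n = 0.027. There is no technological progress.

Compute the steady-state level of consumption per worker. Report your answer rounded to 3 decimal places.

c* = 1.085

Steady state requires s·f(k) = (n + δ)·k, i.e. s·k^α = (n + δ)·k.
Rearranging, k^(1−α) = s / (n + δ).
k^0.7 = 0.30 / (0.027 + 0.081) = 0.30 / 0.108 = 2.7778
k* = 2.7778^(1/0.7) ≈ 4.3039
y* = (k*)^α = 4.3039^0.3 ≈ 1.5494
c* = (1 − s)·y* = (1 − 0.30) × 1.5494 ≈ 1.0846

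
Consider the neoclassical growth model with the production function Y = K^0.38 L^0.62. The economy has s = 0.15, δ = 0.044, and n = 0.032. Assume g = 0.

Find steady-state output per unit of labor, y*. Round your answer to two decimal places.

In steady state, investment equals break-even investment: s·k^α = (n + δ)·k.
Rearranging, k^(1−α) = s / (n + δ).
k^0.62 = 0.15 / (0.032 + 0.044) = 0.15 / 0.076 = 1.9737
k* = 1.9737^(1/0.62) ≈ 2.9941
y* = (k*)^α = 2.9941^0.38 ≈ 1.5170

y* = 1.52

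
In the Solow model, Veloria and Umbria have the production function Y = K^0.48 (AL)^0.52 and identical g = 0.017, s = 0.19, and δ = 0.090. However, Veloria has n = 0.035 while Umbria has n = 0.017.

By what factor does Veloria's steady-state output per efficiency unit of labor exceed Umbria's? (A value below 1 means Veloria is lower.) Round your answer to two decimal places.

Steady-state y* = [s/(n + g + δ)]^(α/(1−α)), so the ratio is [ (s_V/(n + g + δ)_V) / (s_U/(n + g + δ)_U) ]^0.9231.
s_V/(n + g + δ)_V = 0.19/0.142 = 1.3380; s_U/(n + g + δ)_U = 0.19/0.124 = 1.5323.
Ratio = (1.3380/1.5323)^0.9231 = 0.8732^0.9231 ≈ 0.8824

ratio ≈ 0.88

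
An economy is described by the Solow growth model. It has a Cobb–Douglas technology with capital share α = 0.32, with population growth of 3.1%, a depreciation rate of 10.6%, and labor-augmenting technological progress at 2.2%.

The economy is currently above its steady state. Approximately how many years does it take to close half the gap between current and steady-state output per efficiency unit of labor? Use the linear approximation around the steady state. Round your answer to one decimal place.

half-life ≈ 6.4 years

Near the steady state the convergence rate is λ = (1 − α)(n + g + δ).
λ = (1 − 0.32) × 0.159 = 0.68 × 0.159 = 0.10812
Half-life = ln 2 / λ = 0.6931 / 0.10812 ≈ 6.41 years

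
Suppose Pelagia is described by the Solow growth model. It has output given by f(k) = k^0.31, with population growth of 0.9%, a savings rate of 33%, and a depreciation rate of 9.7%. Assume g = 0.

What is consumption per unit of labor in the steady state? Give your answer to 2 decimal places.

c* ≈ 1.12

At the steady state, Δk = 0, so s·k^α = (n + δ)·k.
Dividing both sides by k: k^(1−α) = s / (n + δ).
k^0.69 = 0.33 / (0.009 + 0.097) = 0.33 / 0.106 = 3.1132
k* = 3.1132^(1/0.69) ≈ 5.1855
y* = (k*)^α = 5.1855^0.31 ≈ 1.6657
c* = (1 − s)·y* = (1 − 0.33) × 1.6657 ≈ 1.1160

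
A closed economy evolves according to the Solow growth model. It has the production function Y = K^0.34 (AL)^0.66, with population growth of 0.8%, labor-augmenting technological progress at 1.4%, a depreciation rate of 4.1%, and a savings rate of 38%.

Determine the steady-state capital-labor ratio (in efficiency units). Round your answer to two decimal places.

k* = 15.22

Steady state requires s·f(k) = (n + g + δ)·k, i.e. s·k^α = (n + g + δ)·k.
Rearranging, k^(1−α) = s / (n + g + δ).
k^0.66 = 0.38 / (0.008 + 0.014 + 0.041) = 0.38 / 0.063 = 6.0317
k* = 6.0317^(1/0.66) ≈ 15.2224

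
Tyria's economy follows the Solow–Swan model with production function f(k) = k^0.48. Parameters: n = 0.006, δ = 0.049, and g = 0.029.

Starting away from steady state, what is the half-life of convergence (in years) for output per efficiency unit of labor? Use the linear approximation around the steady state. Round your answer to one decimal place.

Near the steady state the convergence rate is λ = (1 − α)(n + g + δ).
λ = (1 − 0.48) × 0.084 = 0.52 × 0.084 = 0.04368
Half-life = ln 2 / λ = 0.6931 / 0.04368 ≈ 15.87 years

t_½ ≈ 15.9 years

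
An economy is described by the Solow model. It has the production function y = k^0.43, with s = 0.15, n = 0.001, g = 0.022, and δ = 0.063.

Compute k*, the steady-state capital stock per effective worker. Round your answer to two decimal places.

k* ≈ 2.65

Steady state requires s·f(k) = (n + g + δ)·k, i.e. s·k^α = (n + g + δ)·k.
Dividing both sides by k: k^(1−α) = s / (n + g + δ).
k^0.57 = 0.15 / (0.001 + 0.022 + 0.063) = 0.15 / 0.086 = 1.7442
k* = 1.7442^(1/0.57) ≈ 2.6537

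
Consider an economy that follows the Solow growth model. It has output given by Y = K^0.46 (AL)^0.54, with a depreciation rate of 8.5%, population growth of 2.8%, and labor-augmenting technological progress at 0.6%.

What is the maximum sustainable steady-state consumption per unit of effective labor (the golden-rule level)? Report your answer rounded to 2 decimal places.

At the golden rule, f'(k) = n + g + δ, so α·k^(α−1) = n + g + δ and k_gold = (α/(n + g + δ))^(1/(1−α)).
k_gold = (0.46/0.119)^(1/0.54) = 3.8655^1.8519 ≈ 12.2306
c_gold = f(k_gold) − (n + g + δ)·k_gold = 3.1639 − 0.119×12.2306 ≈ 1.7085

c_gold ≈ 1.71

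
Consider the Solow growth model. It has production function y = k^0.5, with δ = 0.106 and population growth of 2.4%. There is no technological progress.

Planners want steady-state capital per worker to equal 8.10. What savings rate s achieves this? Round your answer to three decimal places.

In steady state, investment equals break-even investment: s·k^α = (n + δ)·k.
So s / (n + δ) = (k*)^(1−α) = 8.10^0.5 = 2.8460.
Therefore s = 2.8460 × (n + δ) = 2.8460 × 0.130 = 0.3700.

s ≈ 0.370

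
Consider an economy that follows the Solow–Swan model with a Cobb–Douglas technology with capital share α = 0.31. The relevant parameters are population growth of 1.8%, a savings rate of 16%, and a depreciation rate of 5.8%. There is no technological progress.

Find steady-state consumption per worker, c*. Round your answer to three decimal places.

c* ≈ 1.174

At the steady state, Δk = 0, so s·k^α = (n + δ)·k.
Dividing both sides by k: k^(1−α) = s / (n + δ).
k^0.69 = 0.16 / (0.018 + 0.058) = 0.16 / 0.076 = 2.1053
k* = 2.1053^(1/0.69) ≈ 2.9415
y* = (k*)^α = 2.9415^0.31 ≈ 1.3972
c* = (1 − s)·y* = (1 − 0.16) × 1.3972 ≈ 1.1736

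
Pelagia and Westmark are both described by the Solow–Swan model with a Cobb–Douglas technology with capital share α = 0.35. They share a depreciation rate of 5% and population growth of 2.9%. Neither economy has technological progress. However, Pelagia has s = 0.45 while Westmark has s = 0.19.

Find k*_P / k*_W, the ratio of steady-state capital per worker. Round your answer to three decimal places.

Steady-state k* = [s/(n + δ)]^(1/(1−α)), so the ratio is [ (s_P/(n + δ)_P) / (s_W/(n + δ)_W) ]^1.5385.
s_P/(n + δ)_P = 0.45/0.079 = 5.6962; s_W/(n + δ)_W = 0.19/0.079 = 2.4051.
Ratio = (5.6962/2.4051)^1.5385 = 2.3684^1.5385 ≈ 3.7679

ratio ≈ 3.768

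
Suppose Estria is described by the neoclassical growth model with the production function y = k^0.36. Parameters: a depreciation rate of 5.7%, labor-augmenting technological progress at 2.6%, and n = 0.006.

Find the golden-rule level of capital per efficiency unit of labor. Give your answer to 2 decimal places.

The golden rule sets f'(k) = n + g + δ, i.e. α·k^(α−1) = n + g + δ.
So k^(1−α) = α / (n + g + δ) = 0.36 / 0.089 = 4.0449.
k_gold = 4.0449^(1/0.64) ≈ 8.8776

k_gold ≈ 8.88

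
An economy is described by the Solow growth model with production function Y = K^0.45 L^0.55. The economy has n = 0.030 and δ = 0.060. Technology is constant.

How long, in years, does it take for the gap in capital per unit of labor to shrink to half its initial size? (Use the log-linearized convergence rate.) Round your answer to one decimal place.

t_½ ≈ 14.0 years

Near the steady state the convergence rate is λ = (1 − α)(n + δ).
λ = (1 − 0.45) × 0.090 = 0.55 × 0.090 = 0.0495
Half-life = ln 2 / λ = 0.6931 / 0.0495 ≈ 14.00 years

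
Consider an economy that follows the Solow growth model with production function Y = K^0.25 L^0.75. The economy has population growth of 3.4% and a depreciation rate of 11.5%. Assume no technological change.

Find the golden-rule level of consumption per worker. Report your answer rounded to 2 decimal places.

c_gold ≈ 0.89

At the golden rule, f'(k) = n + δ, so α·k^(α−1) = n + δ and k_gold = (α/(n + δ))^(1/(1−α)).
k_gold = (0.25/0.149)^(1/0.75) = 1.6779^1.3333 ≈ 1.9938
c_gold = f(k_gold) − (n + δ)·k_gold = 1.1883 − 0.149×1.9938 ≈ 0.8912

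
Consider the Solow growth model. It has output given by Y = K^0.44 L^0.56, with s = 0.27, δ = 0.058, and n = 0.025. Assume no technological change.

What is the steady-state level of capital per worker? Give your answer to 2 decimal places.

Steady state requires s·f(k) = (n + δ)·k, i.e. s·k^α = (n + δ)·k.
Dividing both sides by k: k^(1−α) = s / (n + δ).
k^0.56 = 0.27 / (0.025 + 0.058) = 0.27 / 0.083 = 3.2530
k* = 3.2530^(1/0.56) ≈ 8.2185

k* = 8.22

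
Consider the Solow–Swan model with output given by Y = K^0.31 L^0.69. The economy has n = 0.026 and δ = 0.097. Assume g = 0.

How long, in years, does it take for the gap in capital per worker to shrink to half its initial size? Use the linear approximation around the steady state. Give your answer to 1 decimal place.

Near the steady state the convergence rate is λ = (1 − α)(n + δ).
λ = (1 − 0.31) × 0.123 = 0.69 × 0.123 = 0.08487
Half-life = ln 2 / λ = 0.6931 / 0.08487 ≈ 8.17 years

about 8.2 years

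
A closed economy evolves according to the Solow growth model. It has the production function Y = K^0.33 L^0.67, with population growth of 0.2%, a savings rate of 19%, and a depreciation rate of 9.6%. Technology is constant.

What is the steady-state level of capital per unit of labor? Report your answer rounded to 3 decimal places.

In steady state, investment equals break-even investment: s·k^α = (n + δ)·k.
Rearranging, k^(1−α) = s / (n + δ).
k^0.67 = 0.19 / (0.002 + 0.096) = 0.19 / 0.098 = 1.9388
k* = 1.9388^(1/0.67) ≈ 2.6863

k* = 2.686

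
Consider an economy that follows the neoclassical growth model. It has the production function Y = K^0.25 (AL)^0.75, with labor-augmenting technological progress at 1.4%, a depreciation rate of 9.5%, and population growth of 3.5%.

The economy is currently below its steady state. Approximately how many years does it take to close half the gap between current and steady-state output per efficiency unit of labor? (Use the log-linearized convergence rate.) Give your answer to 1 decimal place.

Near the steady state the convergence rate is λ = (1 − α)(n + g + δ).
λ = (1 − 0.25) × 0.144 = 0.75 × 0.144 = 0.1080
Half-life = ln 2 / λ = 0.6931 / 0.1080 ≈ 6.42 years

about 6.4 years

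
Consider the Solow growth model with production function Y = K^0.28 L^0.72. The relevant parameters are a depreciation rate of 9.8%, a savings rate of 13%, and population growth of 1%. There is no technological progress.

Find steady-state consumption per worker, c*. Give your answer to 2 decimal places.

Steady state requires s·f(k) = (n + δ)·k, i.e. s·k^α = (n + δ)·k.
Dividing both sides by k: k^(1−α) = s / (n + δ).
k^0.72 = 0.13 / (0.010 + 0.098) = 0.13 / 0.108 = 1.2037
k* = 1.2037^(1/0.72) ≈ 1.2937
y* = (k*)^α = 1.2937^0.28 ≈ 1.0748
c* = (1 − s)·y* = (1 − 0.13) × 1.0748 ≈ 0.9351

c* = 0.94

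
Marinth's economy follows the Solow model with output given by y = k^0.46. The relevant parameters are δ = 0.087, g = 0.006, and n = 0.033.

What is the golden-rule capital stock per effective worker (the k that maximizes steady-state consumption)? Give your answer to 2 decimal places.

k_gold ≈ 11.00

The golden rule sets f'(k) = n + g + δ, i.e. α·k^(α−1) = n + g + δ.
So k^(1−α) = α / (n + g + δ) = 0.46 / 0.126 = 3.6508.
k_gold = 3.6508^(1/0.54) ≈ 11.0017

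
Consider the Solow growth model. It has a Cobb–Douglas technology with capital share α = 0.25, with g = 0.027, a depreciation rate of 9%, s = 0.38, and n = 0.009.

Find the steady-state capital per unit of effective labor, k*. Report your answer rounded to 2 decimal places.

Steady state requires s·f(k) = (n + g + δ)·k, i.e. s·k^α = (n + g + δ)·k.
Dividing both sides by k: k^(1−α) = s / (n + g + δ).
k^0.75 = 0.38 / (0.009 + 0.027 + 0.090) = 0.38 / 0.126 = 3.0159
k* = 3.0159^(1/0.75) ≈ 4.3574

k* = 4.36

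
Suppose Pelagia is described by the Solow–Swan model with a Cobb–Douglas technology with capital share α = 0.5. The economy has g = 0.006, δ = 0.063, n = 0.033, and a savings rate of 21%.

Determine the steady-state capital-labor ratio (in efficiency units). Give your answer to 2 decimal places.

Steady state requires s·f(k) = (n + g + δ)·k, i.e. s·k^α = (n + g + δ)·k.
Rearranging, k^(1−α) = s / (n + g + δ).
k^0.5 = 0.21 / (0.033 + 0.006 + 0.063) = 0.21 / 0.102 = 2.0588
k* = 2.0588^(1/0.5) ≈ 4.2387

k* = 4.24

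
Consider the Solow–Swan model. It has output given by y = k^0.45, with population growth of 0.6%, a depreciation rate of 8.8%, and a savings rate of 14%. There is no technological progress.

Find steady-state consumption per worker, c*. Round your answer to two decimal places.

c* ≈ 1.19

In steady state, investment equals break-even investment: s·k^α = (n + δ)·k.
Rearranging, k^(1−α) = s / (n + δ).
k^0.55 = 0.14 / (0.006 + 0.088) = 0.14 / 0.094 = 1.4894
k* = 1.4894^(1/0.55) ≈ 2.0633
y* = (k*)^α = 2.0633^0.45 ≈ 1.3853
c* = (1 − s)·y* = (1 − 0.14) × 1.3853 ≈ 1.1914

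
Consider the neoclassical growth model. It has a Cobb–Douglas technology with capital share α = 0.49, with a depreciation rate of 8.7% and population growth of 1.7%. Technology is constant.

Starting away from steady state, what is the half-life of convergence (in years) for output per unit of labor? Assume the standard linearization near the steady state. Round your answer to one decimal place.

about 13.1 years

Near the steady state the convergence rate is λ = (1 − α)(n + δ).
λ = (1 − 0.49) × 0.104 = 0.51 × 0.104 = 0.05304
Half-life = ln 2 / λ = 0.6931 / 0.05304 ≈ 13.07 years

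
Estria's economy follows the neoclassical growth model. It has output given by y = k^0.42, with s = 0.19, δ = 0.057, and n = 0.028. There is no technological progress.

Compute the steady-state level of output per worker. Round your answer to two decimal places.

Steady state requires s·f(k) = (n + δ)·k, i.e. s·k^α = (n + δ)·k.
Dividing both sides by k: k^(1−α) = s / (n + δ).
k^0.58 = 0.19 / (0.028 + 0.057) = 0.19 / 0.085 = 2.2353
k* = 2.2353^(1/0.58) ≈ 4.0022
y* = (k*)^α = 4.0022^0.42 ≈ 1.7905

y* = 1.79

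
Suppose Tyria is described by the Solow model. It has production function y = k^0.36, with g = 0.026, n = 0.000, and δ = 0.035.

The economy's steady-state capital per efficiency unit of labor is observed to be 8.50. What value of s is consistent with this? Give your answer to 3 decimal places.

In steady state, investment equals break-even investment: s·k^α = (n + g + δ)·k.
So s / (n + g + δ) = (k*)^(1−α) = 8.50^0.64 = 3.9339.
Therefore s = 3.9339 × (n + g + δ) = 3.9339 × 0.061 = 0.2400.

s ≈ 0.240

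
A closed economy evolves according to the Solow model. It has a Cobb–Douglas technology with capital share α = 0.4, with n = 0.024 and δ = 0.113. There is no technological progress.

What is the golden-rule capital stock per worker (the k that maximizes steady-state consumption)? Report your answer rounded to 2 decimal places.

k_gold ≈ 5.96

The golden rule sets f'(k) = n + δ, i.e. α·k^(α−1) = n + δ.
So k^(1−α) = α / (n + δ) = 0.4 / 0.137 = 2.9197.
k_gold = 2.9197^(1/0.6) ≈ 5.9644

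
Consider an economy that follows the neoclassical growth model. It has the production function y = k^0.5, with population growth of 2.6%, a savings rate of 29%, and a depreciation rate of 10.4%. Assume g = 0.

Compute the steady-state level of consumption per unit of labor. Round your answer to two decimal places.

c* ≈ 1.58

At the steady state, Δk = 0, so s·k^α = (n + δ)·k.
Rearranging, k^(1−α) = s / (n + δ).
k^0.5 = 0.29 / (0.026 + 0.104) = 0.29 / 0.130 = 2.2308
k* = 2.2308^(1/0.5) ≈ 4.9765
y* = (k*)^α = 4.9765^0.5 ≈ 2.2308
c* = (1 − s)·y* = (1 − 0.29) × 2.2308 ≈ 1.5839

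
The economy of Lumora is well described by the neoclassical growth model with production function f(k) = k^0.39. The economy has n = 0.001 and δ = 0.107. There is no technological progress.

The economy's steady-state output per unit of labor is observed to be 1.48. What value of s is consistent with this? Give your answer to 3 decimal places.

At the steady state, Δk = 0, so s·k^α = (n + δ)·k.
Since y* = [s/(n + δ)]^(α/(1−α)), we have s/(n + δ) = (y*)^((1−α)/α) = 1.48^1.5641 = 1.8463.
Therefore s = 1.8463 × (n + δ) = 1.8463 × 0.108 = 0.1994.

s ≈ 0.199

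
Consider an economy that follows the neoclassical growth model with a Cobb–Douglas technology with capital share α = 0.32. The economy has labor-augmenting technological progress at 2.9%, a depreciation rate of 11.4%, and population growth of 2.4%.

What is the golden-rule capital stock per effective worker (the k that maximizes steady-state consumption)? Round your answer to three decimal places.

The golden rule sets f'(k) = n + g + δ, i.e. α·k^(α−1) = n + g + δ.
So k^(1−α) = α / (n + g + δ) = 0.32 / 0.167 = 1.9162.
k_gold = 1.9162^(1/0.68) ≈ 2.6023

k_gold ≈ 2.602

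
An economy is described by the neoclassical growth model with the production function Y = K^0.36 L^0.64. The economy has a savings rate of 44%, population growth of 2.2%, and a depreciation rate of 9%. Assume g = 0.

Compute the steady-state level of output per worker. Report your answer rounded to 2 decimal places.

Steady state requires s·f(k) = (n + δ)·k, i.e. s·k^α = (n + δ)·k.
Dividing both sides by k: k^(1−α) = s / (n + δ).
k^0.64 = 0.44 / (0.022 + 0.090) = 0.44 / 0.112 = 3.9286
k* = 3.9286^(1/0.64) ≈ 8.4820
y* = (k*)^α = 8.4820^0.36 ≈ 2.1590

y* = 2.16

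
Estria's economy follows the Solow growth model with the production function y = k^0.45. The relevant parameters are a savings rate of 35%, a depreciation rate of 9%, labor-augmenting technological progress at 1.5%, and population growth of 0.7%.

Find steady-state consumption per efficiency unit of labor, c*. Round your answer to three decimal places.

c* = 1.651

Steady state requires s·f(k) = (n + g + δ)·k, i.e. s·k^α = (n + g + δ)·k.
Rearranging, k^(1−α) = s / (n + g + δ).
k^0.55 = 0.35 / (0.007 + 0.015 + 0.090) = 0.35 / 0.112 = 3.1250
k* = 3.1250^(1/0.55) ≈ 7.9383
y* = (k*)^α = 7.9383^0.45 ≈ 2.5403
c* = (1 − s)·y* = (1 − 0.35) × 2.5403 ≈ 1.6512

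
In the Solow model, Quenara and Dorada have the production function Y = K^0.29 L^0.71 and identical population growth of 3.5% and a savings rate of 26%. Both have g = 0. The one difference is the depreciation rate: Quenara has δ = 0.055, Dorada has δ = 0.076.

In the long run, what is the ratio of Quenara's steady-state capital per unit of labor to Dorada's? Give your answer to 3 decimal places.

Steady-state k* = [s/(n + δ)]^(1/(1−α)), so the ratio is [ (s_Q/(n + δ)_Q) / (s_D/(n + δ)_D) ]^1.4085.
s_Q/(n + δ)_Q = 0.26/0.090 = 2.8889; s_D/(n + δ)_D = 0.26/0.111 = 2.3423.
Ratio = (2.8889/2.3423)^1.4085 = 1.2334^1.4085 ≈ 1.3438

ratio ≈ 1.344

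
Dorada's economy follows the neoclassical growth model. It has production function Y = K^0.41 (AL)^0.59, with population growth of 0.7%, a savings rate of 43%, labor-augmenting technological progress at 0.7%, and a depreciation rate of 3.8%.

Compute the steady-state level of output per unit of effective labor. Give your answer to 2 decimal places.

y* = 4.34

In steady state, investment equals break-even investment: s·k^α = (n + g + δ)·k.
Rearranging, k^(1−α) = s / (n + g + δ).
k^0.59 = 0.43 / (0.007 + 0.007 + 0.038) = 0.43 / 0.052 = 8.2692
k* = 8.2692^(1/0.59) ≈ 35.8941
y* = (k*)^α = 35.8941^0.41 ≈ 4.3407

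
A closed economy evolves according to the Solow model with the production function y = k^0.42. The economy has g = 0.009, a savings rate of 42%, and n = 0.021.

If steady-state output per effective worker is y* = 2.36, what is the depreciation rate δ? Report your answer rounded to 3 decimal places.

δ ≈ 0.098

At the steady state, Δk = 0, so s·k^α = (n + g + δ)·k.
Since y* = [s/(n + g + δ)]^(α/(1−α)), we have s/(n + g + δ) = (y*)^((1−α)/α) = 2.36^1.381 = 3.2733.
Therefore n + g + δ = s / 3.2733 = 0.42 / 3.2733 = 0.1283, so δ = 0.1283 − 0.030 = 0.0983.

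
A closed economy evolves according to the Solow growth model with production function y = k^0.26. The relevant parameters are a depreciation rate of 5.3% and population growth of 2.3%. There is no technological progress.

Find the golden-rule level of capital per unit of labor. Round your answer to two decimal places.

The golden rule sets f'(k) = n + δ, i.e. α·k^(α−1) = n + δ.
So k^(1−α) = α / (n + δ) = 0.26 / 0.076 = 3.4211.
k_gold = 3.4211^(1/0.74) ≈ 5.2704

k_gold ≈ 5.27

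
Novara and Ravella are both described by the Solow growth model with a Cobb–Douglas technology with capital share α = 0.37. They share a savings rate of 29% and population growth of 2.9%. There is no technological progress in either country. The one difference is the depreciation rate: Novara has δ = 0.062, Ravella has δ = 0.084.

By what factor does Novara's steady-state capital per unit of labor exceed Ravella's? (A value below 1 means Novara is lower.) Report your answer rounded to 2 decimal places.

ratio ≈ 1.41

Steady-state k* = [s/(n + δ)]^(1/(1−α)), so the ratio is [ (s_N/(n + δ)_N) / (s_R/(n + δ)_R) ]^1.5873.
s_N/(n + δ)_N = 0.29/0.091 = 3.1868; s_R/(n + δ)_R = 0.29/0.113 = 2.5664.
Ratio = (3.1868/2.5664)^1.5873 = 1.2417^1.5873 ≈ 1.4100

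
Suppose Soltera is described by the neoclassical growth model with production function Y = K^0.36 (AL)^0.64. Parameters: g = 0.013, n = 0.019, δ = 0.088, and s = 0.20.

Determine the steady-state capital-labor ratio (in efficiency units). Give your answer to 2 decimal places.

At the steady state, Δk = 0, so s·k^α = (n + g + δ)·k.
Dividing both sides by k: k^(1−α) = s / (n + g + δ).
k^0.64 = 0.20 / (0.019 + 0.013 + 0.088) = 0.20 / 0.120 = 1.6667
k* = 1.6667^(1/0.64) ≈ 2.2215

k* ≈ 2.22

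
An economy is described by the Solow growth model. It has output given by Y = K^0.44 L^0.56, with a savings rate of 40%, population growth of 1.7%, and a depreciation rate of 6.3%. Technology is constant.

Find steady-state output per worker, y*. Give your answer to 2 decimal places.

y* = 3.54

At the steady state, Δk = 0, so s·k^α = (n + δ)·k.
Rearranging, k^(1−α) = s / (n + δ).
k^0.56 = 0.40 / (0.017 + 0.063) = 0.40 / 0.080 = 5.0000
k* = 5.0000^(1/0.56) ≈ 17.7076
y* = (k*)^α = 17.7076^0.44 ≈ 3.5415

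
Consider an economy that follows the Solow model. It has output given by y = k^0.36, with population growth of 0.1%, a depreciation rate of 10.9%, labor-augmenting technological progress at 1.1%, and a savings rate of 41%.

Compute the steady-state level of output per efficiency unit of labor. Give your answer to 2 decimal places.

y* ≈ 1.99

Steady state requires s·f(k) = (n + g + δ)·k, i.e. s·k^α = (n + g + δ)·k.
Rearranging, k^(1−α) = s / (n + g + δ).
k^0.64 = 0.41 / (0.001 + 0.011 + 0.109) = 0.41 / 0.121 = 3.3884
k* = 3.3884^(1/0.64) ≈ 6.7316
y* = (k*)^α = 6.7316^0.36 ≈ 1.9867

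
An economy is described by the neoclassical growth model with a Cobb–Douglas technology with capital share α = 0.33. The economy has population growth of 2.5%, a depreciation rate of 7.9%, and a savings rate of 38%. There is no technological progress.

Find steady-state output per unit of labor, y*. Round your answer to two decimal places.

Steady state requires s·f(k) = (n + δ)·k, i.e. s·k^α = (n + δ)·k.
Dividing both sides by k: k^(1−α) = s / (n + δ).
k^0.67 = 0.38 / (0.025 + 0.079) = 0.38 / 0.104 = 3.6538
k* = 3.6538^(1/0.67) ≈ 6.9170
y* = (k*)^α = 6.9170^0.33 ≈ 1.8931

y* ≈ 1.89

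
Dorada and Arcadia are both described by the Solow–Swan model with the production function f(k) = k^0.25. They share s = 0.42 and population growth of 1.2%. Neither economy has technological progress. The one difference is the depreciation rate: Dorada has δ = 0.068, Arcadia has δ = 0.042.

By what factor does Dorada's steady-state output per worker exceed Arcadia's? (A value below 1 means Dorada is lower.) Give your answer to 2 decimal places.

ratio ≈ 0.88

Steady-state y* = [s/(n + δ)]^(α/(1−α)), so the ratio is [ (s_D/(n + δ)_D) / (s_A/(n + δ)_A) ]^0.3333.
s_D/(n + δ)_D = 0.42/0.080 = 5.2500; s_A/(n + δ)_A = 0.42/0.054 = 7.7778.
Ratio = (5.2500/7.7778)^0.3333 = 0.6750^0.3333 ≈ 0.8772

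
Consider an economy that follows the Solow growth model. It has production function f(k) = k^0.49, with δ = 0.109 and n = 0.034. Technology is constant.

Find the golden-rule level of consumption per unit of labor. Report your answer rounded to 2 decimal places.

c_gold ≈ 1.67

At the golden rule, f'(k) = n + δ, so α·k^(α−1) = n + δ and k_gold = (α/(n + δ))^(1/(1−α)).
k_gold = (0.49/0.143)^(1/0.51) = 3.4266^1.9608 ≈ 11.1882
c_gold = f(k_gold) − (n + δ)·k_gold = 3.2651 − 0.143×11.1882 ≈ 1.6652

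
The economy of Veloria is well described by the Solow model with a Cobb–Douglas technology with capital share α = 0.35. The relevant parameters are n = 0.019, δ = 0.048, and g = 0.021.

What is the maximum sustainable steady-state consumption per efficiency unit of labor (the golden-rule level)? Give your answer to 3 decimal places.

c_gold ≈ 1.367

At the golden rule, f'(k) = n + g + δ, so α·k^(α−1) = n + g + δ and k_gold = (α/(n + g + δ))^(1/(1−α)).
k_gold = (0.35/0.088)^(1/0.65) = 3.9773^1.5385 ≈ 8.3650
c_gold = f(k_gold) − (n + g + δ)·k_gold = 2.1031 − 0.088×8.3650 ≈ 1.3670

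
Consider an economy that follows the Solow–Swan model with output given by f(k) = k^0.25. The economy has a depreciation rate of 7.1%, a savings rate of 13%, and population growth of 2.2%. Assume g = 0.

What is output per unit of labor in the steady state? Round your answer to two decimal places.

In steady state, investment equals break-even investment: s·k^α = (n + δ)·k.
Rearranging, k^(1−α) = s / (n + δ).
k^0.75 = 0.13 / (0.022 + 0.071) = 0.13 / 0.093 = 1.3978
k* = 1.3978^(1/0.75) ≈ 1.5629
y* = (k*)^α = 1.5629^0.25 ≈ 1.1181

y* = 1.12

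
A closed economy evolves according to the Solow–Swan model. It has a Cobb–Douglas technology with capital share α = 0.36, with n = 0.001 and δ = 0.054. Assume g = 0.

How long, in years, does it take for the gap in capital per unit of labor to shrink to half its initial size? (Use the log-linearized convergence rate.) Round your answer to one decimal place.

about 19.7 years

Near the steady state the convergence rate is λ = (1 − α)(n + δ).
λ = (1 − 0.36) × 0.055 = 0.64 × 0.055 = 0.0352
Half-life = ln 2 / λ = 0.6931 / 0.0352 ≈ 19.69 years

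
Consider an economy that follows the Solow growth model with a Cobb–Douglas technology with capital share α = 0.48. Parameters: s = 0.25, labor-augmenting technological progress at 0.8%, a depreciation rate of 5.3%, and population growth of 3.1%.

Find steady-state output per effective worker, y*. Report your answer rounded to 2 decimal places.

y* ≈ 2.52

Steady state requires s·f(k) = (n + g + δ)·k, i.e. s·k^α = (n + g + δ)·k.
Dividing both sides by k: k^(1−α) = s / (n + g + δ).
k^0.52 = 0.25 / (0.031 + 0.008 + 0.053) = 0.25 / 0.092 = 2.7174
k* = 2.7174^(1/0.52) ≈ 6.8377
y* = (k*)^α = 6.8377^0.48 ≈ 2.5163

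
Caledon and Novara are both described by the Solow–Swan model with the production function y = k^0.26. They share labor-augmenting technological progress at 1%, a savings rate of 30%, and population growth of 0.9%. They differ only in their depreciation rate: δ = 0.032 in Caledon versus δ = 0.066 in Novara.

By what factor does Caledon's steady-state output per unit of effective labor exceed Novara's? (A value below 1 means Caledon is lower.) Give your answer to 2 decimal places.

Steady-state y* = [s/(n + g + δ)]^(α/(1−α)), so the ratio is [ (s_C/(n + g + δ)_C) / (s_N/(n + g + δ)_N) ]^0.3514.
s_C/(n + g + δ)_C = 0.30/0.051 = 5.8824; s_N/(n + g + δ)_N = 0.30/0.085 = 3.5294.
Ratio = (5.8824/3.5294)^0.3514 = 1.6667^0.3514 ≈ 1.1966

ratio ≈ 1.20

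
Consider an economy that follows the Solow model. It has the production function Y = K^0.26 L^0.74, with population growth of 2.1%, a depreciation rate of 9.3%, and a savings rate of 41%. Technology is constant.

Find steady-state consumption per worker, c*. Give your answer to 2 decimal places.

At the steady state, Δk = 0, so s·k^α = (n + δ)·k.
Rearranging, k^(1−α) = s / (n + δ).
k^0.74 = 0.41 / (0.021 + 0.093) = 0.41 / 0.114 = 3.5965
k* = 3.5965^(1/0.74) ≈ 5.6388
y* = (k*)^α = 5.6388^0.26 ≈ 1.5679
c* = (1 − s)·y* = (1 − 0.41) × 1.5679 ≈ 0.9251

c* ≈ 0.93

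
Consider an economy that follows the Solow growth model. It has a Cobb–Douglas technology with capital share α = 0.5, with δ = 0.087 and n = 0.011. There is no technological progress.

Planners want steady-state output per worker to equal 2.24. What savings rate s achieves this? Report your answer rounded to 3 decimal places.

s ≈ 0.220

Steady state requires s·f(k) = (n + δ)·k, i.e. s·k^α = (n + δ)·k.
Since y* = [s/(n + δ)]^(α/(1−α)), we have s/(n + δ) = (y*)^((1−α)/α) = 2.24^1 = 2.2400.
Therefore s = 2.2400 × (n + δ) = 2.2400 × 0.098 = 0.2195.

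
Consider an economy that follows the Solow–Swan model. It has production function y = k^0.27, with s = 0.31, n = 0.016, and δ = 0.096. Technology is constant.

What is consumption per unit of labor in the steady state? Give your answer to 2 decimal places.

c* = 1.01

In steady state, investment equals break-even investment: s·k^α = (n + δ)·k.
Rearranging, k^(1−α) = s / (n + δ).
k^0.73 = 0.31 / (0.016 + 0.096) = 0.31 / 0.112 = 2.7679
k* = 2.7679^(1/0.73) ≈ 4.0335
y* = (k*)^α = 4.0335^0.27 ≈ 1.4573
c* = (1 − s)·y* = (1 − 0.31) × 1.4573 ≈ 1.0055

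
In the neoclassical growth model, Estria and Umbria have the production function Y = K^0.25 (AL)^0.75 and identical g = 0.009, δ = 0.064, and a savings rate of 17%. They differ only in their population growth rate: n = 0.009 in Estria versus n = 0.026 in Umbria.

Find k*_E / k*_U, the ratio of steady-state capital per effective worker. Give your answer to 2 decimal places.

ratio ≈ 1.29

Steady-state k* = [s/(n + g + δ)]^(1/(1−α)), so the ratio is [ (s_E/(n + g + δ)_E) / (s_U/(n + g + δ)_U) ]^1.3333.
s_E/(n + g + δ)_E = 0.17/0.082 = 2.0732; s_U/(n + g + δ)_U = 0.17/0.099 = 1.7172.
Ratio = (2.0732/1.7172)^1.3333 = 1.2073^1.3333 ≈ 1.2855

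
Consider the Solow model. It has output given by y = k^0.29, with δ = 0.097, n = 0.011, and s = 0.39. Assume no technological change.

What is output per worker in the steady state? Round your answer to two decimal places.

At the steady state, Δk = 0, so s·k^α = (n + δ)·k.
Dividing both sides by k: k^(1−α) = s / (n + δ).
k^0.71 = 0.39 / (0.011 + 0.097) = 0.39 / 0.108 = 3.6111
k* = 3.6111^(1/0.71) ≈ 6.1011
y* = (k*)^α = 6.1011^0.29 ≈ 1.6895

y* = 1.69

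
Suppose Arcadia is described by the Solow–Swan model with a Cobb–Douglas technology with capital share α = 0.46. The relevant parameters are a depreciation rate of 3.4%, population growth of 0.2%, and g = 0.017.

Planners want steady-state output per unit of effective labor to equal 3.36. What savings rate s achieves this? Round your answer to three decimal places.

s ≈ 0.220

Steady state requires s·f(k) = (n + g + δ)·k, i.e. s·k^α = (n + g + δ)·k.
Since y* = [s/(n + g + δ)]^(α/(1−α)), we have s/(n + g + δ) = (y*)^((1−α)/α) = 3.36^1.1739 = 4.1483.
Therefore s = 4.1483 × (n + g + δ) = 4.1483 × 0.053 = 0.2199.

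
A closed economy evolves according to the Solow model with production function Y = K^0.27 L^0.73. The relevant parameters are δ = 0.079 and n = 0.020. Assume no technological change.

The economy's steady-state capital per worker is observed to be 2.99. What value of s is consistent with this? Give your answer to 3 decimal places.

s ≈ 0.220

Steady state requires s·f(k) = (n + δ)·k, i.e. s·k^α = (n + δ)·k.
So s / (n + δ) = (k*)^(1−α) = 2.99^0.73 = 2.2245.
Therefore s = 2.2245 × (n + δ) = 2.2245 × 0.099 = 0.2202.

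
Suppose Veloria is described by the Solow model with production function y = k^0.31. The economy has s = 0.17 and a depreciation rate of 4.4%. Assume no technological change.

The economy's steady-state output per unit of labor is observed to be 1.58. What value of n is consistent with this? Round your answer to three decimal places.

n ≈ 0.017

Steady state requires s·f(k) = (n + δ)·k, i.e. s·k^α = (n + δ)·k.
Since y* = [s/(n + δ)]^(α/(1−α)), we have s/(n + δ) = (y*)^((1−α)/α) = 1.58^2.2258 = 2.7680.
Therefore n + δ = s / 2.7680 = 0.17 / 2.7680 = 0.0614, so n = 0.0614 − 0.044 = 0.0174.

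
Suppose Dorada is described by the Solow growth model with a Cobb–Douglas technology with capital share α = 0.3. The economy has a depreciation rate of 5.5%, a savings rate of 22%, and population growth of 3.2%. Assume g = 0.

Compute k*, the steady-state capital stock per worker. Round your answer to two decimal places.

Steady state requires s·f(k) = (n + δ)·k, i.e. s·k^α = (n + δ)·k.
Rearranging, k^(1−α) = s / (n + δ).
k^0.7 = 0.22 / (0.032 + 0.055) = 0.22 / 0.087 = 2.5287
k* = 2.5287^(1/0.7) ≈ 3.7633

k* ≈ 3.76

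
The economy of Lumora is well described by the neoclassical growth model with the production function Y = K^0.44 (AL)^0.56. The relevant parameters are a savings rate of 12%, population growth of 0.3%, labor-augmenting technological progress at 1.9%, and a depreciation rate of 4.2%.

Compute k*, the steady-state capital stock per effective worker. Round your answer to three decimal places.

At the steady state, Δk = 0, so s·k^α = (n + g + δ)·k.
Rearranging, k^(1−α) = s / (n + g + δ).
k^0.56 = 0.12 / (0.003 + 0.019 + 0.042) = 0.12 / 0.064 = 1.8750
k* = 1.8750^(1/0.56) ≈ 3.0726

k* ≈ 3.073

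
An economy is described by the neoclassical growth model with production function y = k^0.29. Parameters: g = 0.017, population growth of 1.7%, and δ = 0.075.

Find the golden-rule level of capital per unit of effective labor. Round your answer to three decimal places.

k_gold ≈ 3.968

The golden rule sets f'(k) = n + g + δ, i.e. α·k^(α−1) = n + g + δ.
So k^(1−α) = α / (n + g + δ) = 0.29 / 0.109 = 2.6606.
k_gold = 2.6606^(1/0.71) ≈ 3.9679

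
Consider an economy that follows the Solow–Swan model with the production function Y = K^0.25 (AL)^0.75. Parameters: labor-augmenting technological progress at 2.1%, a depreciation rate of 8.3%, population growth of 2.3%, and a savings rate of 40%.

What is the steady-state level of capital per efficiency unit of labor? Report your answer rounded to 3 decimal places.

At the steady state, Δk = 0, so s·k^α = (n + g + δ)·k.
Dividing both sides by k: k^(1−α) = s / (n + g + δ).
k^0.75 = 0.40 / (0.023 + 0.021 + 0.083) = 0.40 / 0.127 = 3.1496
k* = 3.1496^(1/0.75) ≈ 4.6168

k* ≈ 4.617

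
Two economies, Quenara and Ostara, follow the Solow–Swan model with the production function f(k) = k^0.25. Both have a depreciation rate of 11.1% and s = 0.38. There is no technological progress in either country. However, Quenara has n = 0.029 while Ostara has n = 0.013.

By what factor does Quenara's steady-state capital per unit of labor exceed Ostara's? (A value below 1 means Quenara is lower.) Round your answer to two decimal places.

Steady-state k* = [s/(n + δ)]^(1/(1−α)), so the ratio is [ (s_Q/(n + δ)_Q) / (s_O/(n + δ)_O) ]^1.3333.
s_Q/(n + δ)_Q = 0.38/0.140 = 2.7143; s_O/(n + δ)_O = 0.38/0.124 = 3.0645.
Ratio = (2.7143/3.0645)^1.3333 = 0.8857^1.3333 ≈ 0.8506

k*_Q / k*_O ≈ 0.85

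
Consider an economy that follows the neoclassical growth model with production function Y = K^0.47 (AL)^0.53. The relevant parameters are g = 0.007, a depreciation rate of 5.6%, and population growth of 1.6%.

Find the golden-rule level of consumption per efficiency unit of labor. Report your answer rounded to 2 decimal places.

At the golden rule, f'(k) = n + g + δ, so α·k^(α−1) = n + g + δ and k_gold = (α/(n + g + δ))^(1/(1−α)).
k_gold = (0.47/0.079)^(1/0.53) = 5.9494^1.8868 ≈ 28.9252
c_gold = f(k_gold) − (n + g + δ)·k_gold = 4.8618 − 0.079×28.9252 ≈ 2.5767

c_gold ≈ 2.58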